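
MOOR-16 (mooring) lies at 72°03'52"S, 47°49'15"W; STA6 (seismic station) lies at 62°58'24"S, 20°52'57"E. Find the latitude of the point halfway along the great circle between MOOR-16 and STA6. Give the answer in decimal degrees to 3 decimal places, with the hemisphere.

70.987°S

MOOR-16: φ = -72.06444°, λ = -47.82083°
STA6: φ = -62.97333°, λ = +20.88250°
Bx = cos φ₂ cos Δλ = 0.165039,  By = cos φ₂ sin Δλ = 0.423375
φₘ = atan2(sin φ₁ + sin φ₂, √((cos φ₁ + Bx)² + By²)) = -70.98685°
λₘ = λ₁ + atan2(By, cos φ₁ + Bx) = -5.98875°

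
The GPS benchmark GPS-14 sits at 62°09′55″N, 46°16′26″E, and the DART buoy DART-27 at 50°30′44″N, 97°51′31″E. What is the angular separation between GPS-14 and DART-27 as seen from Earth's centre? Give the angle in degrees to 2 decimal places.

29.89°

GPS-14: φ = +62.16528°, λ = +46.27389°
DART-27: φ = +50.51222°, λ = +97.85861°
Δφ = -11.6531°,  Δλ = 51.5847°
a = sin²(Δφ/2) + cos φ₁ cos φ₂ sin²(Δλ/2) = 0.066520
c = 2·arcsin(√a) = 0.521725 rad = 29.8926°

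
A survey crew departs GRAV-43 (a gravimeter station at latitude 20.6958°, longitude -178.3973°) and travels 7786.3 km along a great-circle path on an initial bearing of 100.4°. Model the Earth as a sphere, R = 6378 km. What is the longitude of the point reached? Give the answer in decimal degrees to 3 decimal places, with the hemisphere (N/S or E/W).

110.790°W

δ = d/R = 7786.3/6378 = 1.220806 rad
φ₂ = arcsin(sin φ₁ cos δ + cos φ₁ sin δ cos θ)
   = arcsin(0.35341·0.34289 + 0.93547·0.93938·-0.18052) = -2.14643°
λ₂ = λ₁ + atan2(sin θ sin δ cos φ₁, cos δ − sin φ₁ sin φ₂) = -110.79037°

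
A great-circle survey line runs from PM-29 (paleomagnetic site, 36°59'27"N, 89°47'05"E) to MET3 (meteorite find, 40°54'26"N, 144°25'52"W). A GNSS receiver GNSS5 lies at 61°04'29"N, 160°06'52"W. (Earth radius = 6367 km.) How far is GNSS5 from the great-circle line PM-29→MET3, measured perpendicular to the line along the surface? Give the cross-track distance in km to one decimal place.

841.0 km

PM-29: φ = +36.99083°, λ = +89.78472°
MET3: φ = +40.90722°, λ = -144.43111°
GNSS5: φ = +61.07472°, λ = -160.11444°
δ₁₃ = central angle PM-29→GNSS5 = 1.165970 rad  (haversine)
θ₁₃ = bearing PM-29→GNSS5 = 29.614°,  θ₁₂ = bearing PM-29→MET3 = 37.852°
dₓₜ = R·arcsin(sin δ₁₃ · sin(θ₁₃ − θ₁₂)) = 6367·arcsin(0.91917·sin(-8.238°)) = -840.983 km
|dₓₜ| = 840.983 km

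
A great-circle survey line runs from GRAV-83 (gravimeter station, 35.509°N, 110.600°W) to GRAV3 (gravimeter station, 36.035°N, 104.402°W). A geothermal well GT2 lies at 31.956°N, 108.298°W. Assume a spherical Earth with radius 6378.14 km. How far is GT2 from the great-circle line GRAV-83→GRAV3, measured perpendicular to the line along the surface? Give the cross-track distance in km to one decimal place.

418.8 km

δ₁₃ = central angle GRAV-83→GT2 = 0.070434 rad  (haversine)
θ₁₃ = bearing GRAV-83→GT2 = 151.037°,  θ₁₂ = bearing GRAV-83→GRAV3 = 82.222°
dₓₜ = R·arcsin(sin δ₁₃ · sin(θ₁₃ − θ₁₂)) = 6378.14·arcsin(0.07038·sin(68.815°)) = 418.834 km
|dₓₜ| = 418.834 km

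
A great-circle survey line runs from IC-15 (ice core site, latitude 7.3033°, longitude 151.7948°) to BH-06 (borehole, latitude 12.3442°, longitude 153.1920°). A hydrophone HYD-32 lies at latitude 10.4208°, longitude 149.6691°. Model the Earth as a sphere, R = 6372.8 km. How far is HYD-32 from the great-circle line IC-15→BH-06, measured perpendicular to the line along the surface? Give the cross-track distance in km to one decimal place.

δ₁₃ = central angle IC-15→HYD-32 = 0.065604 rad  (haversine)
θ₁₃ = bearing IC-15→HYD-32 = 326.189°,  θ₁₂ = bearing IC-15→BH-06 = 15.162°
dₓₜ = R·arcsin(sin δ₁₃ · sin(θ₁₃ − θ₁₂)) = 6372.8·arcsin(0.06556·sin(311.027°)) = -315.305 km
|dₓₜ| = 315.305 km

315.3 km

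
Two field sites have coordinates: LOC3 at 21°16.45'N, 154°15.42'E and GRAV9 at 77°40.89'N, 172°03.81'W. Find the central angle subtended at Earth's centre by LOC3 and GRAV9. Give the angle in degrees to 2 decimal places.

58.67°

LOC3: φ = +21.27417°, λ = +154.25700°
GRAV9: φ = +77.68150°, λ = -172.06350°
Δφ = 56.4073°,  Δλ = 33.6795°
a = sin²(Δφ/2) + cos φ₁ cos φ₂ sin²(Δλ/2) = 0.240042
c = 2·arcsin(√a) = 1.024044 rad = 58.6734°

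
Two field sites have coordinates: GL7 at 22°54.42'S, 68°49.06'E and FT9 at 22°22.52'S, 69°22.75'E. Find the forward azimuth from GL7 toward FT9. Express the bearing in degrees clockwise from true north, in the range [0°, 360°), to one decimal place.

44.4°

GL7: φ = -22.90700°, λ = +68.81767°
FT9: φ = -22.37533°, λ = +69.37917°
Δλ = 0.5615°
y = sin Δλ · cos φ₂ = 0.009062
x = cos φ₁ sin φ₂ − sin φ₁ cos φ₂ cos Δλ = 0.009262
θ = atan2(y, x) = 44.3750° → 44.3750° (mod 360°)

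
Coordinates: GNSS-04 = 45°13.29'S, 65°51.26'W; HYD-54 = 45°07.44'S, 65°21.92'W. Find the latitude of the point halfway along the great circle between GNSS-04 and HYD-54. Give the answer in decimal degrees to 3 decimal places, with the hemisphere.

GNSS-04: φ = -45.22150°, λ = -65.85433°
HYD-54: φ = -45.12400°, λ = -65.36533°
Bx = cos φ₂ cos Δλ = 0.705549,  By = cos φ₂ sin Δλ = 0.006022
φₘ = atan2(sin φ₁ + sin φ₂, √((cos φ₁ + Bx)² + By²)) = -45.17301°
λₘ = λ₁ + atan2(By, cos φ₁ + Bx) = -65.60962°

45.173°S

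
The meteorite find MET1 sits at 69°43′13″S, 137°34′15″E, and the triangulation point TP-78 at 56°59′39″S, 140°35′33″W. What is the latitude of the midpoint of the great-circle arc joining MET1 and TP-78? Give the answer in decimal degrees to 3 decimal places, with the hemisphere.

68.890°S

MET1: φ = -69.72028°, λ = +137.57083°
TP-78: φ = -56.99417°, λ = -140.59250°
Bx = cos φ₂ cos Δλ = 0.077348,  By = cos φ₂ sin Δλ = 0.539205
φₘ = atan2(sin φ₁ + sin φ₂, √((cos φ₁ + Bx)² + By²)) = -68.88961°
λₘ = λ₁ + atan2(By, cos φ₁ + Bx) = -170.60552°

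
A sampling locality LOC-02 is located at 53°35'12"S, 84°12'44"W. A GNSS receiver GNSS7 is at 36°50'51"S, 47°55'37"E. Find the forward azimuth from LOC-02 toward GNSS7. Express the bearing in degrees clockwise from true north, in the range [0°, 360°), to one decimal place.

143.0°

LOC-02: φ = -53.58667°, λ = -84.21222°
GNSS7: φ = -36.84750°, λ = +47.92694°
Δλ = 132.1392°
y = sin Δλ · cos φ₂ = 0.593388
x = cos φ₁ sin φ₂ − sin φ₁ cos φ₂ cos Δλ = -0.788055
θ = atan2(y, x) = 143.0211° → 143.0211° (mod 360°)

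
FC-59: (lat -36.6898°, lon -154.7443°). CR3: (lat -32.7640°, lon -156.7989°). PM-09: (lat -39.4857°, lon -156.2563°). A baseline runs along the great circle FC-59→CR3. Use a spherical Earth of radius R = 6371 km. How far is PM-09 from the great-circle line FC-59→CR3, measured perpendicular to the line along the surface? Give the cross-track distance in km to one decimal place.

244.9 km

δ₁₃ = central angle FC-59→PM-09 = 0.053032 rad  (haversine)
θ₁₃ = bearing FC-59→PM-09 = 202.593°,  θ₁₂ = bearing FC-59→CR3 = 336.134°
dₓₜ = R·arcsin(sin δ₁₃ · sin(θ₁₃ − θ₁₂)) = 6371·arcsin(0.05301·sin(-133.541°)) = -244.859 km
|dₓₜ| = 244.859 km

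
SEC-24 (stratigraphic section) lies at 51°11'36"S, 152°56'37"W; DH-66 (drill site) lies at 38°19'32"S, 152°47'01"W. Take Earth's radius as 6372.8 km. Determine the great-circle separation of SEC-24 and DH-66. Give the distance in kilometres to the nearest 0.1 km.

1431.3 km

SEC-24: φ = -51.19333°, λ = -152.94361°
DH-66: φ = -38.32556°, λ = -152.78361°
Δφ = 12.8678°,  Δλ = 0.1600°
a = sin²(Δφ/2) + cos φ₁ cos φ₂ sin²(Δλ/2) = 0.012558
c = 2·arcsin(√a) = 0.224594 rad = 12.8683°
d = R·c = 6372.8 × 0.224594 = 1431.3 km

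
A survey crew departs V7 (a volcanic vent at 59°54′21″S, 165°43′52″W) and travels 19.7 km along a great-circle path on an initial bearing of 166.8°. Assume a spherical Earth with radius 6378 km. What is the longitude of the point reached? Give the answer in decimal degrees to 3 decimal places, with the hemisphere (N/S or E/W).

V7: φ = -59.90583°, λ = -165.73111°
δ = d/R = 19.7/6378 = 0.003089 rad
φ₂ = arcsin(sin φ₁ cos δ + cos φ₁ sin δ cos θ)
   = arcsin(-0.86520·1.00000 + 0.50142·0.00309·-0.97358) = -60.07810°
λ₂ = λ₁ + atan2(sin θ sin δ cos φ₁, cos δ − sin φ₁ sin φ₂) = -165.65010°

165.650°W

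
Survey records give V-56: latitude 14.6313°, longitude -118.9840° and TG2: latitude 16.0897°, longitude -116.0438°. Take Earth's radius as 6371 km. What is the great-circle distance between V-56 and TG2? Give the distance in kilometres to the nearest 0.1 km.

354.5 km

Δφ = 1.4584°,  Δλ = 2.9402°
a = sin²(Δφ/2) + cos φ₁ cos φ₂ sin²(Δλ/2) = 0.000774
c = 2·arcsin(√a) = 0.055644 rad = 3.1882°
d = R·c = 6371 × 0.055644 = 354.5 km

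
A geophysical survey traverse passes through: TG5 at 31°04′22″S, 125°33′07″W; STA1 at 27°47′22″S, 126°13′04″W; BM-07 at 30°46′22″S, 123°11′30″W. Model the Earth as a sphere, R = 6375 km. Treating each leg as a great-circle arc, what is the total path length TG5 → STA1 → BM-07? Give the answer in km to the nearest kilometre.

814 km

TG5: φ = -31.07278°, λ = -125.55194°
STA1: φ = -27.78944°, λ = -126.21778°
BM-07: φ = -30.77278°, λ = -123.19167°
TG5→STA1: c = 0.058191 rad, d = 370.97 km
STA1→BM-07: c = 0.069515 rad, d = 443.16 km
Total = 370.97 + 443.16 = 814.13 km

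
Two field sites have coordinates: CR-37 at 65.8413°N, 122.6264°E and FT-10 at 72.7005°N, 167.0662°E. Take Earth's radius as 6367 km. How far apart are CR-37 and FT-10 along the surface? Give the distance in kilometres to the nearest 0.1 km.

1851.1 km

Δφ = 6.8592°,  Δλ = 44.4398°
a = sin²(Δφ/2) + cos φ₁ cos φ₂ sin²(Δλ/2) = 0.020983
c = 2·arcsin(√a) = 0.290732 rad = 16.6577°
d = R·c = 6367 × 0.290732 = 1851.1 km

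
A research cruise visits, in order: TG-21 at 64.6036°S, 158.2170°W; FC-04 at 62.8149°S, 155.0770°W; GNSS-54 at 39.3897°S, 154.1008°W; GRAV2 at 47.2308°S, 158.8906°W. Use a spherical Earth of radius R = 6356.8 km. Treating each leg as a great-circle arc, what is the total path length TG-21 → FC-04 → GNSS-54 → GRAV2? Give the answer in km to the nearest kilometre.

TG-21→FC-04: c = 0.039536 rad, d = 251.32 km
FC-04→GNSS-54: c = 0.408976 rad, d = 2599.78 km
GNSS-54→GRAV2: c = 0.149689 rad, d = 951.54 km
Total = 251.32 + 2599.78 + 951.54 = 3802.64 km

3803 km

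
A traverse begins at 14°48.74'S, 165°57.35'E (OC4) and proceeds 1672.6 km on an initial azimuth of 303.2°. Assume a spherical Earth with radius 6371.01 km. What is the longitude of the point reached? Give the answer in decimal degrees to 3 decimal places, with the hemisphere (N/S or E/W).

153.336°E

OC4: φ = -14.81233°, λ = +165.95583°
δ = d/R = 1672.6/6371.01 = 0.262533 rad
φ₂ = arcsin(sin φ₁ cos δ + cos φ₁ sin δ cos θ)
   = arcsin(-0.25565·0.96574 + 0.96677·0.25953·0.54756) = -6.28700°
λ₂ = λ₁ + atan2(sin θ sin δ cos φ₁, cos δ − sin φ₁ sin φ₂) = 153.33622°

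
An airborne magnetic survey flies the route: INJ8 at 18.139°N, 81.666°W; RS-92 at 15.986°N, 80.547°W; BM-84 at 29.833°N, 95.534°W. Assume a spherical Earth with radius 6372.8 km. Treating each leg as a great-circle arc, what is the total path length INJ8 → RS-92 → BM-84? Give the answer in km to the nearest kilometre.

INJ8→RS-92: c = 0.041959 rad, d = 267.40 km
RS-92→BM-84: c = 0.340548 rad, d = 2170.25 km
Total = 267.40 + 2170.25 = 2437.64 km

2438 km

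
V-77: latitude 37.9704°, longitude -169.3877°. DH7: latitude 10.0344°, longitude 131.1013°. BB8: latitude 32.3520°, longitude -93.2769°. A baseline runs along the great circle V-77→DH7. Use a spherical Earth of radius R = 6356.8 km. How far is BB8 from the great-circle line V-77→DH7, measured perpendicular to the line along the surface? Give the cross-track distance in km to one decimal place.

829.8 km

δ₁₃ = central angle V-77→BB8 = 1.059744 rad  (haversine)
θ₁₃ = bearing V-77→BB8 = 70.086°,  θ₁₂ = bearing V-77→DH7 = 258.669°
dₓₜ = R·arcsin(sin δ₁₃ · sin(θ₁₃ − θ₁₂)) = 6356.8·arcsin(0.87223·sin(-188.583°)) = 829.835 km
|dₓₜ| = 829.835 km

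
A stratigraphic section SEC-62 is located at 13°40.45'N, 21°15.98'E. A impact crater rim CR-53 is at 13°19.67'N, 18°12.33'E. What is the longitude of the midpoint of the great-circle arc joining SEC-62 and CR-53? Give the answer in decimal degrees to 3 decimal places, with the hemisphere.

19.735°E

SEC-62: φ = +13.67417°, λ = +21.26633°
CR-53: φ = +13.32783°, λ = +18.20550°
Bx = cos φ₂ cos Δλ = 0.971679,  By = cos φ₂ sin Δλ = -0.051958
φₘ = atan2(sin φ₁ + sin φ₂, √((cos φ₁ + Bx)² + By²)) = 13.50564°
λₘ = λ₁ + atan2(By, cos φ₁ + Bx) = 19.73481°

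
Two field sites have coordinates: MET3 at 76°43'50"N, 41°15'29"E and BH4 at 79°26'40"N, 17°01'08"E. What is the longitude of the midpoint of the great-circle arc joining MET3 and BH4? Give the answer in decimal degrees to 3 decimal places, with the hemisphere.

MET3: φ = +76.73056°, λ = +41.25806°
BH4: φ = +79.44444°, λ = +17.01889°
Bx = cos φ₂ cos Δλ = 0.167039,  By = cos φ₂ sin Δλ = -0.075208
φₘ = atan2(sin φ₁ + sin φ₂, √((cos φ₁ + Bx)² + By²)) = 78.34237°
λₘ = λ₁ + atan2(By, cos φ₁ + Bx) = 30.51971°

30.520°E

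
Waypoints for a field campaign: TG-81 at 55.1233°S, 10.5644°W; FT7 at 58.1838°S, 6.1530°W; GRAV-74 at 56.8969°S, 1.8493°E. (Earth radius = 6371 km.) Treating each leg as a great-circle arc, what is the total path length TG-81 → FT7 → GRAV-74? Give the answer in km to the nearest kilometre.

TG-81→FT7: c = 0.068121 rad, d = 434.00 km
FT7→GRAV-74: c = 0.078198 rad, d = 498.20 km
Total = 434.00 + 498.20 = 932.20 km

932 km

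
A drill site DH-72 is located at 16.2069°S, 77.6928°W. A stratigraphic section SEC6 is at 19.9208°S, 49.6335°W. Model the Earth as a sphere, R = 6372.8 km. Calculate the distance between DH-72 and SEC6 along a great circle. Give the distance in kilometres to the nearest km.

Δφ = -3.7139°,  Δλ = 28.0593°
a = sin²(Δφ/2) + cos φ₁ cos φ₂ sin²(Δλ/2) = 0.054107
c = 2·arcsin(√a) = 0.469520 rad = 26.9015°
d = R·c = 6372.8 × 0.469520 = 2992.2 km

2992 km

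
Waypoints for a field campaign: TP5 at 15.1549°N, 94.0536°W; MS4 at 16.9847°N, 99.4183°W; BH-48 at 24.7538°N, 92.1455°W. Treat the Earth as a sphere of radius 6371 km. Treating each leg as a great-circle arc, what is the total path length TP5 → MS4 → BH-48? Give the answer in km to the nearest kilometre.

1755 km

TP5→MS4: c = 0.095466 rad, d = 608.21 km
MS4→BH-48: c = 0.180057 rad, d = 1147.14 km
Total = 608.21 + 1147.14 = 1755.36 km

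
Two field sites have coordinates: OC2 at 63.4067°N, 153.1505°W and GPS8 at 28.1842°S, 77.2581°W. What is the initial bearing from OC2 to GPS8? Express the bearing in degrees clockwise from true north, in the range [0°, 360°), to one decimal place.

115.3°

Δλ = 75.8924°
y = sin Δλ · cos φ₂ = 0.854849
x = cos φ₁ sin φ₂ − sin φ₁ cos φ₂ cos Δλ = -0.403546
θ = atan2(y, x) = 115.2704° → 115.2704° (mod 360°)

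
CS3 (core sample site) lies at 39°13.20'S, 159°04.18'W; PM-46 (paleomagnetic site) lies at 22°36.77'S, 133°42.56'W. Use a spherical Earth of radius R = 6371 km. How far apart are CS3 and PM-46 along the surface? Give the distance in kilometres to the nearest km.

3025 km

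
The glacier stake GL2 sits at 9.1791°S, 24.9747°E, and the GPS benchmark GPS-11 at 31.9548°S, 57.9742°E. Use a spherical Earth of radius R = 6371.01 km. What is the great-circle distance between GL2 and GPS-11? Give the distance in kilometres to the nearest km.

4237 km

Δφ = -22.7757°,  Δλ = 32.9995°
a = sin²(Δφ/2) + cos φ₁ cos φ₂ sin²(Δλ/2) = 0.106549
c = 2·arcsin(√a) = 0.665024 rad = 38.1031°
d = R·c = 6371.01 × 0.665024 = 4236.9 km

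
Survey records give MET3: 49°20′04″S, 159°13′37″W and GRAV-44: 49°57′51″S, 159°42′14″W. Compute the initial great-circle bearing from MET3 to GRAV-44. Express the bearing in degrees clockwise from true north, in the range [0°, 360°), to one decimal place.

205.9°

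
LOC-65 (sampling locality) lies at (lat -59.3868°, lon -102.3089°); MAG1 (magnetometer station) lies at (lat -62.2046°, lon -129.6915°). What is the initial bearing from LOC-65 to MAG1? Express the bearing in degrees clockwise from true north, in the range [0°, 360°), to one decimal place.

246.3°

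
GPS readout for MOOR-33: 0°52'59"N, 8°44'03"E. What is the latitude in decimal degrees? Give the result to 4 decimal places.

0° + 52′/60 + 59″/3600 = 0 + 0.86667 + 0.01639 = 0.8831°

0.8831°N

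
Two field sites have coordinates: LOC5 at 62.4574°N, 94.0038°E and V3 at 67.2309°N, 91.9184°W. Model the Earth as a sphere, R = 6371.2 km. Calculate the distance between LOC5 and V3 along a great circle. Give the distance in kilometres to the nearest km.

Δφ = 4.7735°,  Δλ = 174.0778°
a = sin²(Δφ/2) + cos φ₁ cos φ₂ sin²(Δλ/2) = 0.180217
c = 2·arcsin(√a) = 0.876863 rad = 50.2405°
d = R·c = 6371.2 × 0.876863 = 5586.7 km

5587 km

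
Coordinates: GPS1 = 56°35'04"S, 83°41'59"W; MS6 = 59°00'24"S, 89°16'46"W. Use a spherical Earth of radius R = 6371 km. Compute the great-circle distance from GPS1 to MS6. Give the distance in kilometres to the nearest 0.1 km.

GPS1: φ = -56.58444°, λ = -83.69972°
MS6: φ = -59.00667°, λ = -89.27944°
Δφ = -2.4222°,  Δλ = -5.5797°
a = sin²(Δφ/2) + cos φ₁ cos φ₂ sin²(Δλ/2) = 0.001119
c = 2·arcsin(√a) = 0.066902 rad = 3.8332°
d = R·c = 6371 × 0.066902 = 426.2 km

426.2 km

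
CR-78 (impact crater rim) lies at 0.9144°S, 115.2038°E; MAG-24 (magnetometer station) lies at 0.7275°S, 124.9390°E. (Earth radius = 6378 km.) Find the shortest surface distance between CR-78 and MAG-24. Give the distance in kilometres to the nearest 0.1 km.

1083.8 km

Δφ = 0.1869°,  Δλ = 9.7352°
a = sin²(Δφ/2) + cos φ₁ cos φ₂ sin²(Δλ/2) = 0.007201
c = 2·arcsin(√a) = 0.169925 rad = 9.7360°
d = R·c = 6378 × 0.169925 = 1083.8 km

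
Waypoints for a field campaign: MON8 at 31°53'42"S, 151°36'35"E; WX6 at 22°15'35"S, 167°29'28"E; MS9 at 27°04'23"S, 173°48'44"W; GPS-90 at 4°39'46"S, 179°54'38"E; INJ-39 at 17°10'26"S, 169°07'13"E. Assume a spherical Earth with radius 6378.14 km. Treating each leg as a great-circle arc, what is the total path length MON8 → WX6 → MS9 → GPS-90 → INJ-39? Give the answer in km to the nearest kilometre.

8270 km

MON8: φ = -31.89500°, λ = +151.60972°
WX6: φ = -22.25972°, λ = +167.49111°
MS9: φ = -27.07306°, λ = -173.81222°
GPS-90: φ = -4.66278°, λ = +179.91056°
INJ-39: φ = -17.17389°, λ = +169.12028°
MON8→WX6: c = 0.298082 rad, d = 1901.21 km
WX6→MS9: c = 0.307853 rad, d = 1963.53 km
MS9→GPS-90: c = 0.404862 rad, d = 2582.27 km
GPS-90→INJ-39: c = 0.285868 rad, d = 1823.30 km
Total = 1901.21 + 1963.53 + 2582.27 + 1823.30 = 8270.31 km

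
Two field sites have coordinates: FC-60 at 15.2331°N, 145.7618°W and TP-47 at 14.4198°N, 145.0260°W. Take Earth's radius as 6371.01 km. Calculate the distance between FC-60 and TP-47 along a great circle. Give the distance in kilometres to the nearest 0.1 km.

120.1 km

Δφ = -0.8133°,  Δλ = 0.7358°
a = sin²(Δφ/2) + cos φ₁ cos φ₂ sin²(Δλ/2) = 0.000089
c = 2·arcsin(√a) = 0.018858 rad = 1.0805°
d = R·c = 6371.01 × 0.018858 = 120.1 km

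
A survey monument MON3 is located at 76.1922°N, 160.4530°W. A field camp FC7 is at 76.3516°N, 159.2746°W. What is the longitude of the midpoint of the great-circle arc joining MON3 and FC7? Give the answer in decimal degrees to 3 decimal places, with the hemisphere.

Bx = cos φ₂ cos Δλ = 0.235913,  By = cos φ₂ sin Δλ = 0.004853
φₘ = atan2(sin φ₁ + sin φ₂, √((cos φ₁ + Bx)² + By²)) = 76.27260°
λₘ = λ₁ + atan2(By, cos φ₁ + Bx) = -159.86716°

159.867°W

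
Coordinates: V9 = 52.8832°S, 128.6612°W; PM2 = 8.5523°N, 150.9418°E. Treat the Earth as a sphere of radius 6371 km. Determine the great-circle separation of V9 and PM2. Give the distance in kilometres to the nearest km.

Δφ = 61.4355°,  Δλ = -80.3970°
a = sin²(Δφ/2) + cos φ₁ cos φ₂ sin²(Δλ/2) = 0.509519
c = 2·arcsin(√a) = 1.589835 rad = 91.0908°
d = R·c = 6371 × 1.589835 = 10128.8 km

10129 km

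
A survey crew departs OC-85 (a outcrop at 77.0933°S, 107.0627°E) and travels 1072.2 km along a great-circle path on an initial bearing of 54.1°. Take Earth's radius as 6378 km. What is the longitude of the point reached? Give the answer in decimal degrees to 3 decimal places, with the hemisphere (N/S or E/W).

130.288°E

δ = d/R = 1072.2/6378 = 0.168109 rad
φ₂ = arcsin(sin φ₁ cos δ + cos φ₁ sin δ cos θ)
   = arcsin(-0.97474·0.98590 + 0.22336·0.16732·0.58637) = -69.89757°
λ₂ = λ₁ + atan2(sin θ sin δ cos φ₁, cos δ − sin φ₁ sin φ₂) = 130.28760°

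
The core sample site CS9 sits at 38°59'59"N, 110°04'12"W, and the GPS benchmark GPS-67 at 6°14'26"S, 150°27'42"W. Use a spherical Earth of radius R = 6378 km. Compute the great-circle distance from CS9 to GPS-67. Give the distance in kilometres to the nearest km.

6531 km

CS9: φ = +38.99972°, λ = -110.07000°
GPS-67: φ = -6.24056°, λ = -150.46167°
Δφ = -45.2403°,  Δλ = -40.3917°
a = sin²(Δφ/2) + cos φ₁ cos φ₂ sin²(Δλ/2) = 0.240007
c = 2·arcsin(√a) = 1.023962 rad = 58.6687°
d = R·c = 6378 × 1.023962 = 6530.8 km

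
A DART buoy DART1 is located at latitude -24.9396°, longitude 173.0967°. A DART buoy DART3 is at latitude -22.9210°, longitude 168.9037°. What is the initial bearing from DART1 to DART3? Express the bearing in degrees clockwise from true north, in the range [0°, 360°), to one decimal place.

296.9°

Δλ = -4.1930°
y = sin Δλ · cos φ₂ = -0.067343
x = cos φ₁ sin φ₂ − sin φ₁ cos φ₂ cos Δλ = 0.034184
θ = atan2(y, x) = -63.0870° → 296.9130° (mod 360°)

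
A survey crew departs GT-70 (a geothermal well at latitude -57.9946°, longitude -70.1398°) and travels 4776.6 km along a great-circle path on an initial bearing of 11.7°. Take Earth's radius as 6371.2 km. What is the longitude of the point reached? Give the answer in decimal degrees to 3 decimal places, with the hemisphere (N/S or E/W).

δ = d/R = 4776.6/6371.2 = 0.749717 rad
φ₂ = arcsin(sin φ₁ cos δ + cos φ₁ sin δ cos θ)
   = arcsin(-0.84800·0.73188 + 0.53000·0.68143·0.97922) = -15.48461°
λ₂ = λ₁ + atan2(sin θ sin δ cos φ₁, cos δ − sin φ₁ sin φ₂) = -61.89571°

61.896°W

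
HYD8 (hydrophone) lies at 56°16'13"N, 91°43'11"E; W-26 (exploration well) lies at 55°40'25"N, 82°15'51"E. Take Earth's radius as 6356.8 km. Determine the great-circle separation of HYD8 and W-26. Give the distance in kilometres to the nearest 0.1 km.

HYD8: φ = +56.27028°, λ = +91.71972°
W-26: φ = +55.67361°, λ = +82.26417°
Δφ = -0.5967°,  Δλ = -9.4556°
a = sin²(Δφ/2) + cos φ₁ cos φ₂ sin²(Δλ/2) = 0.002154
c = 2·arcsin(√a) = 0.092861 rad = 5.3206°
d = R·c = 6356.8 × 0.092861 = 590.3 km

590.3 km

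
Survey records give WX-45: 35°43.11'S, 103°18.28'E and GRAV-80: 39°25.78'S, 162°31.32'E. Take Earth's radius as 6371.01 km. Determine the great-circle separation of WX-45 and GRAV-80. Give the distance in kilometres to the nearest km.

WX-45: φ = -35.71850°, λ = +103.30467°
GRAV-80: φ = -39.42967°, λ = +162.52200°
Δφ = -3.7112°,  Δλ = 59.2173°
a = sin²(Δφ/2) + cos φ₁ cos φ₂ sin²(Δλ/2) = 0.154132
c = 2·arcsin(√a) = 0.806905 rad = 46.2323°
d = R·c = 6371.01 × 0.806905 = 5140.8 km

5141 km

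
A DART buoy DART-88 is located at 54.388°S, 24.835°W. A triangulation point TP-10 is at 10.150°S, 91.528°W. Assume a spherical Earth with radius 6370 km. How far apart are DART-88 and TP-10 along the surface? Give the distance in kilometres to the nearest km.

Δφ = 44.2380°,  Δλ = -66.6930°
a = sin²(Δφ/2) + cos φ₁ cos φ₂ sin²(Δλ/2) = 0.314974
c = 2·arcsin(√a) = 1.191732 rad = 68.2812°
d = R·c = 6370 × 1.191732 = 7591.3 km

7591 km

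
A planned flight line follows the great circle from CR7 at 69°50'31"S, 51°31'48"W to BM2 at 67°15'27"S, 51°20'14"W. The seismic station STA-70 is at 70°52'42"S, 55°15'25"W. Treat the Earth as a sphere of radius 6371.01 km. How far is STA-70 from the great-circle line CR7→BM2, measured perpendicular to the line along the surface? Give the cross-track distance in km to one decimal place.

132.2 km

CR7: φ = -69.84194°, λ = -51.53000°
BM2: φ = -67.25750°, λ = -51.33722°
STA-70: φ = -70.87833°, λ = -55.25694°
δ₁₃ = central angle CR7→STA-70 = 0.028367 rad  (haversine)
θ₁₃ = bearing CR7→STA-70 = 228.652°,  θ₁₂ = bearing CR7→BM2 = 1.652°
dₓₜ = R·arcsin(sin δ₁₃ · sin(θ₁₃ − θ₁₂)) = 6371.01·arcsin(0.02836·sin(227.000°)) = -132.168 km
|dₓₜ| = 132.168 km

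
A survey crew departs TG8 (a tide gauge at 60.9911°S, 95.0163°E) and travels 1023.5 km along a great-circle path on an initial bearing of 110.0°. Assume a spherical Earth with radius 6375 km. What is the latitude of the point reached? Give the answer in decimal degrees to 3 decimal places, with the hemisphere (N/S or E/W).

62.850°S

δ = d/R = 1023.5/6375 = 0.160549 rad
φ₂ = arcsin(sin φ₁ cos δ + cos φ₁ sin δ cos θ)
   = arcsin(-0.87454·0.98714 + 0.48495·0.15986·-0.34202) = -62.84964°
λ₂ = λ₁ + atan2(sin θ sin δ cos φ₁, cos δ − sin φ₁ sin φ₂) = 114.23606°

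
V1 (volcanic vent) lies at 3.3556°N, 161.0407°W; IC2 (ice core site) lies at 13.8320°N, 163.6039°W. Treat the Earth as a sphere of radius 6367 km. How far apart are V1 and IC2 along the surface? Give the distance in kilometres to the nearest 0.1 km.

1197.7 km

Δφ = 10.4764°,  Δλ = -2.5632°
a = sin²(Δφ/2) + cos φ₁ cos φ₂ sin²(Δλ/2) = 0.008820
c = 2·arcsin(√a) = 0.188107 rad = 10.7777°
d = R·c = 6367 × 0.188107 = 1197.7 km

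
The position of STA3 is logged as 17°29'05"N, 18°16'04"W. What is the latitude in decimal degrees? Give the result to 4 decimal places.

17.4847°N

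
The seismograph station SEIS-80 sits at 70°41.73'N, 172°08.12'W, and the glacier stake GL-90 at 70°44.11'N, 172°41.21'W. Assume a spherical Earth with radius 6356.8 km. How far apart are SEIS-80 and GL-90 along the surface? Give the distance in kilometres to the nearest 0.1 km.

SEIS-80: φ = +70.69550°, λ = -172.13533°
GL-90: φ = +70.73517°, λ = -172.68683°
Δφ = 0.0397°,  Δλ = -0.5515°
a = sin²(Δφ/2) + cos φ₁ cos φ₂ sin²(Δλ/2) = 0.000003
c = 2·arcsin(√a) = 0.003253 rad = 0.1864°
d = R·c = 6356.8 × 0.003253 = 20.7 km

20.7 km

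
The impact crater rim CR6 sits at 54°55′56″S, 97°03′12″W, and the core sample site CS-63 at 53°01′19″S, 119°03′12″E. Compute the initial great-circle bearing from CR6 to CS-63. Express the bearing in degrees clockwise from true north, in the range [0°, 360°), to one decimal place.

CR6: φ = -54.93222°, λ = -97.05333°
CS-63: φ = -53.02194°, λ = +119.05333°
Δλ = -143.8933°
y = sin Δλ · cos φ₂ = -0.354464
x = cos φ₁ sin φ₂ − sin φ₁ cos φ₂ cos Δλ = -0.856739
θ = atan2(y, x) = -157.5234° → 202.4766° (mod 360°)

202.5°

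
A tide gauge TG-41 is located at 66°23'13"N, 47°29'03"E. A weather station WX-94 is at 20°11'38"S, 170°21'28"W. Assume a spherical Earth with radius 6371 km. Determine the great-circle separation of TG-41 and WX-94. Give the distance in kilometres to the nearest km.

14213 km

TG-41: φ = +66.38694°, λ = +47.48417°
WX-94: φ = -20.19389°, λ = -170.35778°
Δφ = -86.5808°,  Δλ = 142.1581°
a = sin²(Δφ/2) + cos φ₁ cos φ₂ sin²(Δλ/2) = 0.806587
c = 2·arcsin(√a) = 2.230868 rad = 127.8193°
d = R·c = 6371 × 2.230868 = 14212.9 km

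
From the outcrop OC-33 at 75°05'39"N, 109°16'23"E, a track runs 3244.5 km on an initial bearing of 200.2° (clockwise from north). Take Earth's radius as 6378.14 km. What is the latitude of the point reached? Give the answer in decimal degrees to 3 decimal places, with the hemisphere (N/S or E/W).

46.587°N

OC-33: φ = +75.09417°, λ = +109.27306°
δ = d/R = 3244.5/6378.14 = 0.508691 rad
φ₂ = arcsin(sin φ₁ cos δ + cos φ₁ sin δ cos θ)
   = arcsin(0.96635·0.87338 + 0.25723·0.48703·-0.93849) = 46.58700°
λ₂ = λ₁ + atan2(sin θ sin δ cos φ₁, cos δ − sin φ₁ sin φ₂) = 95.10883°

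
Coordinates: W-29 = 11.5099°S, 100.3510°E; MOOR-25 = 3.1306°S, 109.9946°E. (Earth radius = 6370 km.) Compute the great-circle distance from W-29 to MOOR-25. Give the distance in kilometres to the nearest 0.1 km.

Δφ = 8.3793°,  Δλ = 9.6436°
a = sin²(Δφ/2) + cos φ₁ cos φ₂ sin²(Δλ/2) = 0.012251
c = 2·arcsin(√a) = 0.221820 rad = 12.7093°
d = R·c = 6370 × 0.221820 = 1413.0 km

1413.0 km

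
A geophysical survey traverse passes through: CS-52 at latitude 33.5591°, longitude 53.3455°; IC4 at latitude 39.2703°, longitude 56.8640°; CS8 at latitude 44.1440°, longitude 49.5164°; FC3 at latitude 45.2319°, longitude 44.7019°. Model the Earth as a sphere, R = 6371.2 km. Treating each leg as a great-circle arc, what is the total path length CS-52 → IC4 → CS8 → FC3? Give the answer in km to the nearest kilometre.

1923 km

CS-52→IC4: c = 0.111232 rad, d = 708.68 km
IC4→CS8: c = 0.127973 rad, d = 815.34 km
CS8→FC3: c = 0.062673 rad, d = 399.30 km
Total = 708.68 + 815.34 + 399.30 = 1923.33 km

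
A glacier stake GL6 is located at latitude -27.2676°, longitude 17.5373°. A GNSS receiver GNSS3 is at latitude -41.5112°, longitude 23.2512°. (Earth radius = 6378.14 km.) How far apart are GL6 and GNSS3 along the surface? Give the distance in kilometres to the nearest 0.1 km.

Δφ = -14.2436°,  Δλ = 5.7139°
a = sin²(Δφ/2) + cos φ₁ cos φ₂ sin²(Δλ/2) = 0.017024
c = 2·arcsin(√a) = 0.261701 rad = 14.9944°
d = R·c = 6378.14 × 0.261701 = 1669.2 km

1669.2 km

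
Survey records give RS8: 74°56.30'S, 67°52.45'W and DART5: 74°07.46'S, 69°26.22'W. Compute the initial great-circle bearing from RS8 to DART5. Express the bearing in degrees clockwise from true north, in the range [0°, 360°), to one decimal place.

RS8: φ = -74.93833°, λ = -67.87417°
DART5: φ = -74.12433°, λ = -69.43700°
Δλ = -1.5628°
y = sin Δλ · cos φ₂ = -0.007461
x = cos φ₁ sin φ₂ − sin φ₁ cos φ₂ cos Δλ = 0.014108
θ = atan2(y, x) = -27.8704° → 332.1296° (mod 360°)

332.1°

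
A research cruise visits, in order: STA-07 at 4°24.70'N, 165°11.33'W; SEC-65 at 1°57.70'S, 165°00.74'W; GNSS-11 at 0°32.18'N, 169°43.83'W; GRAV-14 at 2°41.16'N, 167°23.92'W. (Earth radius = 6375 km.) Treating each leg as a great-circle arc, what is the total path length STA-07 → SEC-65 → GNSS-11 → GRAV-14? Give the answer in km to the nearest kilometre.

1656 km

STA-07: φ = +4.41167°, λ = -165.18883°
SEC-65: φ = -1.96167°, λ = -165.01233°
GNSS-11: φ = +0.53633°, λ = -169.73050°
GRAV-14: φ = +2.68600°, λ = -167.39867°
STA-07→SEC-65: c = 0.111278 rad, d = 709.40 km
SEC-65→GNSS-11: c = 0.093165 rad, d = 593.93 km
GNSS-11→GRAV-14: c = 0.055340 rad, d = 352.79 km
Total = 709.40 + 593.93 + 352.79 = 1656.12 km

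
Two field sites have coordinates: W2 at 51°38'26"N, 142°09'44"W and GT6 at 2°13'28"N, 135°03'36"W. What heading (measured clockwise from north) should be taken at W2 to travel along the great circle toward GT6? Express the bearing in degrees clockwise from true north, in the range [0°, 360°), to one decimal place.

W2: φ = +51.64056°, λ = -142.16222°
GT6: φ = +2.22444°, λ = -135.06000°
Δλ = 7.1022°
y = sin Δλ · cos φ₂ = 0.123547
x = cos φ₁ sin φ₂ − sin φ₁ cos φ₂ cos Δλ = -0.753442
θ = atan2(y, x) = 170.6877° → 170.6877° (mod 360°)

170.7°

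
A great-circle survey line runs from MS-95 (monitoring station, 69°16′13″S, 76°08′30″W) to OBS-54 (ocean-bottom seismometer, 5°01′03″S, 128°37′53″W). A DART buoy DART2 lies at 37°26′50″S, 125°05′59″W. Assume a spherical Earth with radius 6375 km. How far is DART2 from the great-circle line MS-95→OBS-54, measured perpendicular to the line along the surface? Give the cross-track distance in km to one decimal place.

708.8 km

MS-95: φ = -69.27028°, λ = -76.14167°
OBS-54: φ = -5.01750°, λ = -128.63139°
DART2: φ = -37.44722°, λ = -125.09972°
δ₁₃ = central angle MS-95→DART2 = 0.717908 rad  (haversine)
θ₁₃ = bearing MS-95→DART2 = 294.456°,  θ₁₂ = bearing MS-95→OBS-54 = 304.166°
dₓₜ = R·arcsin(sin δ₁₃ · sin(θ₁₃ − θ₁₂)) = 6375·arcsin(0.65781·sin(-9.711°)) = -708.798 km
|dₓₜ| = 708.798 km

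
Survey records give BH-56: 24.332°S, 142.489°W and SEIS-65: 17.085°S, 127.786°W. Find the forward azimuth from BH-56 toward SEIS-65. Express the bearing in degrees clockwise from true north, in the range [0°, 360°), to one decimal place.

Δλ = 14.7030°
y = sin Δλ · cos φ₂ = 0.242608
x = cos φ₁ sin φ₂ − sin φ₁ cos φ₂ cos Δλ = 0.113251
θ = atan2(y, x) = 64.9766° → 64.9766° (mod 360°)

65.0°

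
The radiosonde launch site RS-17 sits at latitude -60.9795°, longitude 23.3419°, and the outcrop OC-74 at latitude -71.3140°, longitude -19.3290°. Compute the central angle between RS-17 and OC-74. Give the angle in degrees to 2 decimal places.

19.50°

Δφ = -10.3345°,  Δλ = -42.6709°
a = sin²(Δφ/2) + cos φ₁ cos φ₂ sin²(Δλ/2) = 0.028685
c = 2·arcsin(√a) = 0.340374 rad = 19.5020°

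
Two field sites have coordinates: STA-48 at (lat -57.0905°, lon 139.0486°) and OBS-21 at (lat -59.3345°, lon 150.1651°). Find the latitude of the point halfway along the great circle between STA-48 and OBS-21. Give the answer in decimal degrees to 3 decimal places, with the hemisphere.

58.333°S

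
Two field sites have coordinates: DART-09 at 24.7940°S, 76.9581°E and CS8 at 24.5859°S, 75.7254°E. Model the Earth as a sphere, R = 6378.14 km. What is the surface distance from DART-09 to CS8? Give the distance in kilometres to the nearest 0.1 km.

126.8 km

Δφ = 0.2081°,  Δλ = -1.2327°
a = sin²(Δφ/2) + cos φ₁ cos φ₂ sin²(Δλ/2) = 0.000099
c = 2·arcsin(√a) = 0.019882 rad = 1.1392°
d = R·c = 6378.14 × 0.019882 = 126.8 km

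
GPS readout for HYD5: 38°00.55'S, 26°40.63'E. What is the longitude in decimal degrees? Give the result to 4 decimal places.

26.6772°E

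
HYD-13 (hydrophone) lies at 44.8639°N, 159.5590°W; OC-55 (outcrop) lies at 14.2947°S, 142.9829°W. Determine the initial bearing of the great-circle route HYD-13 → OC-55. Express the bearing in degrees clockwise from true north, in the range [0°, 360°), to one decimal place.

161.6°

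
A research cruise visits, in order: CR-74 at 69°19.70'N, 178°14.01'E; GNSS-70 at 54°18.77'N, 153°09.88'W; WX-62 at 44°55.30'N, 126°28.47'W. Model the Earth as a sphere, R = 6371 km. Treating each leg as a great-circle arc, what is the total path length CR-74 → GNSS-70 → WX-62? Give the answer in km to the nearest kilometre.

4374 km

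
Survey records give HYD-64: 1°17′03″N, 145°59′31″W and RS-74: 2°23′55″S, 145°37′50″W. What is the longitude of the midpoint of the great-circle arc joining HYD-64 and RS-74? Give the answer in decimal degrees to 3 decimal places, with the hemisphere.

HYD-64: φ = +1.28417°, λ = -145.99194°
RS-74: φ = -2.39861°, λ = -145.63056°
Bx = cos φ₂ cos Δλ = 0.999104,  By = cos φ₂ sin Δλ = 0.006302
φₘ = atan2(sin φ₁ + sin φ₂, √((cos φ₁ + Bx)² + By²)) = -0.55722°
λₘ = λ₁ + atan2(By, cos φ₁ + Bx) = -145.81131°

145.811°W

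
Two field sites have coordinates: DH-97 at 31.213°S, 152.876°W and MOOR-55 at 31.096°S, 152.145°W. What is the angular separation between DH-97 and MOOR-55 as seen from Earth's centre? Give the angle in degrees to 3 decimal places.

Δφ = 0.1170°,  Δλ = 0.7310°
a = sin²(Δφ/2) + cos φ₁ cos φ₂ sin²(Δλ/2) = 0.000031
c = 2·arcsin(√a) = 0.011108 rad = 0.6364°

0.636°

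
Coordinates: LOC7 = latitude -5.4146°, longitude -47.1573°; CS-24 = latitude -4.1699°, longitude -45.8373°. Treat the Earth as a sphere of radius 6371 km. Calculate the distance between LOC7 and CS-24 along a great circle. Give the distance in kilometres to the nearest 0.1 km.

201.4 km

Δφ = 1.2447°,  Δλ = 1.3200°
a = sin²(Δφ/2) + cos φ₁ cos φ₂ sin²(Δλ/2) = 0.000250
c = 2·arcsin(√a) = 0.031607 rad = 1.8109°
d = R·c = 6371 × 0.031607 = 201.4 km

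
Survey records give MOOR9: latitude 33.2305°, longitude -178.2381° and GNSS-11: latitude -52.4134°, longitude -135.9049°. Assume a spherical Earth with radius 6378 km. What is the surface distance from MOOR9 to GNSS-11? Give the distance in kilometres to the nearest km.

Δφ = -85.6439°,  Δλ = 42.3332°
a = sin²(Δφ/2) + cos φ₁ cos φ₂ sin²(Δλ/2) = 0.528544
c = 2·arcsin(√a) = 1.627915 rad = 93.2727°
d = R·c = 6378 × 1.627915 = 10382.8 km

10383 km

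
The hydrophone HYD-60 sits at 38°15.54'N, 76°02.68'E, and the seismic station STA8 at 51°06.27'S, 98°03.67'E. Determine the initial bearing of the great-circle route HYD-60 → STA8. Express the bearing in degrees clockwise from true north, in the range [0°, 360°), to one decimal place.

166.4°

HYD-60: φ = +38.25900°, λ = +76.04467°
STA8: φ = -51.10450°, λ = +98.06117°
Δλ = 22.0165°
y = sin Δλ · cos φ₂ = 0.235384
x = cos φ₁ sin φ₂ − sin φ₁ cos φ₂ cos Δλ = -0.971585
θ = atan2(y, x) = 166.3815° → 166.3815° (mod 360°)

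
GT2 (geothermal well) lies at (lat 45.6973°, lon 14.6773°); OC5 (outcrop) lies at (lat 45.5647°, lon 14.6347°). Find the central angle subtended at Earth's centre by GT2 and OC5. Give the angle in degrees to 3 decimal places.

Δφ = -0.1326°,  Δλ = -0.0426°
a = sin²(Δφ/2) + cos φ₁ cos φ₂ sin²(Δλ/2) = 0.000001
c = 2·arcsin(√a) = 0.002372 rad = 0.1359°

0.136°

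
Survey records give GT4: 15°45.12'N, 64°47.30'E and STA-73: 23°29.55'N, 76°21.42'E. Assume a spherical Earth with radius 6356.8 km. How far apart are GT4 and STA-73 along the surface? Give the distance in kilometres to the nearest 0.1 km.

1481.7 km

GT4: φ = +15.75200°, λ = +64.78833°
STA-73: φ = +23.49250°, λ = +76.35700°
Δφ = 7.7405°,  Δλ = 11.5687°
a = sin²(Δφ/2) + cos φ₁ cos φ₂ sin²(Δλ/2) = 0.013522
c = 2·arcsin(√a) = 0.233092 rad = 13.3552°
d = R·c = 6356.8 × 0.233092 = 1481.7 km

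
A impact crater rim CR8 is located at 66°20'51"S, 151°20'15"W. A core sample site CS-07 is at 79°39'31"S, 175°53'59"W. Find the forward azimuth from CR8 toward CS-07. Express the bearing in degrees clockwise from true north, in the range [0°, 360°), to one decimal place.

CR8: φ = -66.34750°, λ = -151.33750°
CS-07: φ = -79.65861°, λ = -175.89972°
Δλ = -24.5622°
y = sin Δλ · cos φ₂ = -0.074620
x = cos φ₁ sin φ₂ − sin φ₁ cos φ₂ cos Δλ = -0.245118
θ = atan2(y, x) = -163.0684° → 196.9316° (mod 360°)

196.9°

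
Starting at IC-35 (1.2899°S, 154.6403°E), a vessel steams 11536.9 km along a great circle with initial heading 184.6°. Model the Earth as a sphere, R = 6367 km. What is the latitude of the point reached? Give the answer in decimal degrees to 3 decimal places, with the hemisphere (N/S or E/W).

δ = d/R = 11536.9/6367 = 1.811984 rad
φ₂ = arcsin(sin φ₁ cos δ + cos φ₁ sin δ cos θ)
   = arcsin(-0.02251·-0.23886 + 0.99975·0.97106·-0.99678) = -74.21832°
λ₂ = λ₁ + atan2(sin θ sin δ cos φ₁, cos δ − sin φ₁ sin φ₂) = -8.72053°

74.218°S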